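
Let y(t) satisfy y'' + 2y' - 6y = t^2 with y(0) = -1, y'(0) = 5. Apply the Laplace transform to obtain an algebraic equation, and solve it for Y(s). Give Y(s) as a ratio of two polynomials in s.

Y(s) = (-s^4 + 3*s^3 + 2)/(s^5 + 2*s^4 - 6*s^3)

Apply the Laplace transform to the equation.
Using L{y''} = s^2 Y - s·y(0) - y'(0) and L{y'} = sY - y(0), with y(0) = -1, y'(0) = 5, the left side becomes (s^2 + 2*s - 6)Y - (-s + 3).
The right side is L{t^2} = 2/s^3.
So (s^2 + 2*s - 6)Y = 2/s^3 + (-s + 3).
Divide through and combine into a single rational function.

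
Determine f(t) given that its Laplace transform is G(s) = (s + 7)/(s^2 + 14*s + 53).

Rewrite the denominator: s^2 + 14*s + 53 = (s + 7)^2 + 4.
The form in (s + 7) signals a first-shifting-theorem factor e^(-7t).
Since L{cos(2t)} = s/(s^2 + 4), the inverse is exp(-7*t)*cos(2*t).

f(t) = exp(-7*t)*cos(2*t)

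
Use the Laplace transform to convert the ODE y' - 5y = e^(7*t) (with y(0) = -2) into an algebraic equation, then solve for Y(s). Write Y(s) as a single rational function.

Transform both sides with L{·}.
The derivative rules (L{y'} = sY - y(0) = sY - (-2)) turn the left side into (s - 5)Y - (-2).
The right side is L{e^(7*t)} = 1/(s - 7).
So (s - 5)Y = 1/(s - 7) + (-2).
Isolate Y and clear denominators.

Y(s) = (-2*s + 15)/(s^2 - 12*s + 35)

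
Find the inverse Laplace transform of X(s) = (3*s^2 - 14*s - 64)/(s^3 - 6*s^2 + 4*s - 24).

-exp(6*t) + 5*sin(2*t) + 4*cos(2*t)

Factor the denominator: s^3 - 6*s^2 + 4*s - 24 = (s - 6)*(s^2 + 4).
Partial fraction decomposition gives [-1/(s - 6)] + [4*s/(s^2 + 4)] + [10/(s^2 + 4)].
Invert each term: -1/(s - 6) ↔ -e^(6t); 4·s/(s^2 + 4) ↔ 4cos(2t); 5·2/(s^2 + 4) ↔ 5sin(2t).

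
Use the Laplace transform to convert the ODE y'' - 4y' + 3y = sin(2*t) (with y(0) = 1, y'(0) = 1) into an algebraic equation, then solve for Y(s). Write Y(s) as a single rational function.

Y(s) = (s^3 - 3*s^2 + 4*s - 10)/(s^4 - 4*s^3 + 7*s^2 - 16*s + 12)

Take the Laplace transform of both sides.
With L{y''} = s^2 Y - s·y(0) - y'(0) and L{y'} = sY - y(0), with y(0) = 1, y'(0) = 1: the LHS transforms to (s^2 - 4*s + 3)Y - (s - 3).
The right side is L{sin(2*t)} = 2/(s^2 + 4).
So (s^2 - 4*s + 3)Y = 2/(s^2 + 4) + (s - 3).
Solve for Y(s) and write it as one ratio of polynomials.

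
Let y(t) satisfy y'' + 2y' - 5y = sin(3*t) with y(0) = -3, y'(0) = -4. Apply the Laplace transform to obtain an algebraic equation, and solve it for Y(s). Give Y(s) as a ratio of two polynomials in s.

Y(s) = (-3*s^3 - 10*s^2 - 27*s - 87)/(s^4 + 2*s^3 + 4*s^2 + 18*s - 45)

Laplace-transform each side.
Using L{y''} = s^2 Y - s·y(0) - y'(0) and L{y'} = sY - y(0), with y(0) = -3, y'(0) = -4, the left side becomes (s^2 + 2*s - 5)Y - (-3*s - 10).
The right side is L{sin(3*t)} = 3/(s^2 + 9).
So (s^2 + 2*s - 5)Y = 3/(s^2 + 9) + (-3*s - 10).
Isolate Y and clear denominators.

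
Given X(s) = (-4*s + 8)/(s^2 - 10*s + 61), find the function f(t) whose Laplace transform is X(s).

f(t) = -2*exp(5*t)*sin(6*t) - 4*exp(5*t)*cos(6*t)

Complete the square in the denominator: s^2 - 10*s + 61 = (s - 5)^2 + 6^2.
Split the numerator to match: -4*s + 8 = -4·(s - 5) - 2·6.
Invert each term: -4·(s - 5)/((s - 5)^2 + 36) ↔ -4e^(5t)cos(6t); -2·6/((s - 5)^2 + 36) ↔ -2e^(5t)sin(6t).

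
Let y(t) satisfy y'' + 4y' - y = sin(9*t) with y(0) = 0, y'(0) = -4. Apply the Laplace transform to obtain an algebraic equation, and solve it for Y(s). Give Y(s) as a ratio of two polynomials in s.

Y(s) = (-4*s^2 - 315)/(s^4 + 4*s^3 + 80*s^2 + 324*s - 81)

Transform both sides with L{·}.
Using L{y''} = s^2 Y - s·y(0) - y'(0) and L{y'} = sY - y(0), with y(0) = 0, y'(0) = -4, the left side becomes (s^2 + 4*s - 1)Y - (-4).
The right side is L{sin(9*t)} = 9/(s^2 + 81).
So (s^2 + 4*s - 1)Y = 9/(s^2 + 81) + (-4).
Divide through and combine into a single rational function.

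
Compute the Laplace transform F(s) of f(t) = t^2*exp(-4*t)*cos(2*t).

F(s) = 2*(s + 4)*(s^2 + 8*s + 4)/(s^2 + 8*s + 20)^3

L{cos(2t)} = s/(s^2 + 4).
Multiplying by e^(-4t) shifts s → s + 4, so L{exp(-4*t)*cos(2*t)} = (s + 4)/((s + 4)^2 + 4).
Then apply L{t^2·g(t)} = (-1)^2 d^2/ds^2[G(s)] with G(s) = (s + 4)/((s + 4)^2 + 4):
differentiating 2 times and applying the sign gives 2*(s + 4)*(s^2 + 8*s + 4)/(s^2 + 8*s + 20)^3.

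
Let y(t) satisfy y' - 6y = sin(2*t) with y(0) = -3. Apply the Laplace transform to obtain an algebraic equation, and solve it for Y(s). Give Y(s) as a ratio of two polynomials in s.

Laplace-transform each side.
With L{y'} = sY - y(0) = sY - (-3): the LHS transforms to (s - 6)Y - (-3).
The right side is L{sin(2*t)} = 2/(s^2 + 4).
So (s - 6)Y = 2/(s^2 + 4) + (-3).
Isolate Y and clear denominators.

Y(s) = (-3*s^2 - 10)/(s^3 - 6*s^2 + 4*s - 24)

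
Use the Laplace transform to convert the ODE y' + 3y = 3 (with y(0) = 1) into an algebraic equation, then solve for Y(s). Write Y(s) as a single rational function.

Laplace-transform each side.
Using L{y'} = sY - y(0) = sY - 1, the left side becomes (s + 3)Y - (1).
The right side is L{3} = 3/s.
So (s + 3)Y = 3/s + (1).
Solve for Y(s) and write it as one ratio of polynomials.

Y(s) = 1/s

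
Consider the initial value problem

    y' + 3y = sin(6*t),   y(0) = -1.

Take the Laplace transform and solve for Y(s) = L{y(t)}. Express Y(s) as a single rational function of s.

Y(s) = (-s^2 - 30)/(s^3 + 3*s^2 + 36*s + 108)

Take the Laplace transform of both sides.
The derivative rules (L{y'} = sY - y(0) = sY - (-1)) turn the left side into (s + 3)Y - (-1).
The right side is L{sin(6*t)} = 6/(s^2 + 36).
So (s + 3)Y = 6/(s^2 + 36) + (-1).
Divide through and combine into a single rational function.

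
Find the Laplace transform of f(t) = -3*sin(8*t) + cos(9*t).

s/(s^2 + 81) - 24/(s^2 + 64)

Apply the Laplace transform termwise.
L{cos(9t)} = s/(s^2 + 81); (-3)·[L{sin(8t)} = 8/(s^2 + 64)].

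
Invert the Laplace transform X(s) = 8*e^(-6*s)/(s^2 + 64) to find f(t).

f(t) = Heaviside(t - 6)*(sin(8*t - 48))

The factor e^(-6s) signals a time shift by c = 6 (second shifting theorem).
L{sin(8t)} = 8/(s^2 + 64), so L^-1{8/(s^2 + 64)} = sin(8*t).
Hence the inverse is u(t - 6) times that function evaluated at t - 6.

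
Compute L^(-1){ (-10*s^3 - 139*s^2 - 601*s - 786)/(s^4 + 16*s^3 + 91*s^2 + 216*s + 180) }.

Factor the denominator: s^4 + 16*s^3 + 91*s^2 + 216*s + 180 = (s + 2)*(s + 3)*(s + 5)*(s + 6).
Partial fraction decomposition gives [-1/(s + 5)] + [-5/(s + 2)] + [-6/(s + 3)] + [2/(s + 6)].
Invert each term: -1/(s + 5) ↔ -e^(-5t); -5/(s + 2) ↔ -5e^(-2t); -6/(s + 3) ↔ -6e^(-3t); 2/(s + 6) ↔ 2e^(-6t).

-5*exp(-2*t) - 6*exp(-3*t) - exp(-5*t) + 2*exp(-6*t)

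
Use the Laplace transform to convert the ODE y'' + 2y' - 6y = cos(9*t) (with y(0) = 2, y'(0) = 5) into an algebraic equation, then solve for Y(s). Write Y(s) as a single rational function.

Y(s) = (2*s^3 + 9*s^2 + 163*s + 729)/(s^4 + 2*s^3 + 75*s^2 + 162*s - 486)

Transform both sides with L{·}.
The derivative rules (L{y''} = s^2 Y - s·y(0) - y'(0) and L{y'} = sY - y(0), with y(0) = 2, y'(0) = 5) turn the left side into (s^2 + 2*s - 6)Y - (2*s + 9).
The right side is L{cos(9*t)} = s/(s^2 + 81).
So (s^2 + 2*s - 6)Y = s/(s^2 + 81) + (2*s + 9).
Divide through and combine into a single rational function.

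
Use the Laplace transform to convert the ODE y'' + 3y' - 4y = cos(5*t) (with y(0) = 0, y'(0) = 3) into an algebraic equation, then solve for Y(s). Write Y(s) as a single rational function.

Take the Laplace transform of both sides.
With L{y''} = s^2 Y - s·y(0) - y'(0) and L{y'} = sY - y(0), with y(0) = 0, y'(0) = 3: the LHS transforms to (s^2 + 3*s - 4)Y - (3).
The right side is L{cos(5*t)} = s/(s^2 + 25).
So (s^2 + 3*s - 4)Y = s/(s^2 + 25) + (3).
Isolate Y and clear denominators.

Y(s) = (3*s^2 + s + 75)/(s^4 + 3*s^3 + 21*s^2 + 75*s - 100)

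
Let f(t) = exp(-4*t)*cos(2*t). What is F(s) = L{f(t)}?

F(s) = (s + 4)/((s + 4)^2 + 4)

L{cos(2t)} = s/(s^2 + 4).
By the first shifting theorem, multiplying by e^(-4t) replaces s with s + 4.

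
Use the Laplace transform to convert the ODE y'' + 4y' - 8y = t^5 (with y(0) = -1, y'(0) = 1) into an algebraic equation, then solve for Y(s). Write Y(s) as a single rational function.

Y(s) = (-s^7 - 3*s^6 + 120)/(s^8 + 4*s^7 - 8*s^6)

Transform both sides with L{·}.
Using L{y''} = s^2 Y - s·y(0) - y'(0) and L{y'} = sY - y(0), with y(0) = -1, y'(0) = 1, the left side becomes (s^2 + 4*s - 8)Y - (-s - 3).
The right side is L{t^5} = 120/s^6.
So (s^2 + 4*s - 8)Y = 120/s^6 + (-s - 3).
Divide through and combine into a single rational function.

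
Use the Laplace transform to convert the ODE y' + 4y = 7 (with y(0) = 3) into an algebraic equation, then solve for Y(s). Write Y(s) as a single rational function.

Y(s) = (3*s + 7)/(s^2 + 4*s)

Take the Laplace transform of both sides.
Using L{y'} = sY - y(0) = sY - 3, the left side becomes (s + 4)Y - (3).
The right side is L{7} = 7/s.
So (s + 4)Y = 7/s + (3).
Solve for Y(s) and write it as one ratio of polynomials.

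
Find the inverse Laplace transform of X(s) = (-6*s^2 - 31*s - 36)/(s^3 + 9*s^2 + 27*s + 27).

3*t^2*exp(-3*t)/2 + 5*t*exp(-3*t) - 6*exp(-3*t)

Factor the denominator: s^3 + 9*s^2 + 27*s + 27 = (s + 3)^3.
Partial fraction decomposition gives [-6/(s + 3)] + [5/(s + 3)^2] + [3/(s + 3)^3].
Invert each term: -6/(s + 3) ↔ -6e^(-3t); 5/(s + 3)^2 ↔ 5t·e^(-3t); 3/(s + 3)^3 ↔ (3/2)t^2·e^(-3t).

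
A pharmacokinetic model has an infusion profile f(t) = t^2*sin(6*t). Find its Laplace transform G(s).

L{sin(6t)} = 6/(s^2 + 36).
Then apply L{t^2·g(t)} = (-1)^2 d^2/ds^2[H(s)] with H(s) = 6/(s^2 + 36):
differentiating 2 times and applying the sign gives 36*(s^2 - 12)/(s^2 + 36)^3.

G(s) = 36*(s^2 - 12)/(s^2 + 36)^3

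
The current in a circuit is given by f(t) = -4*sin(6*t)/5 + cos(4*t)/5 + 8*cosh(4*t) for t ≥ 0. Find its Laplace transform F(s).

The transform is linear, so treat each term independently.
(-4/5)·[L{sin(6t)} = 6/(s^2 + 36)]; (1/5)·[L{cos(4t)} = s/(s^2 + 16)]; (8)·[L{cosh(4t)} = s/(s^2 - 16)].

F(s) = s/(5*(s^2 + 16)) + 8*s/(s^2 - 16) - 24/(5*(s^2 + 36))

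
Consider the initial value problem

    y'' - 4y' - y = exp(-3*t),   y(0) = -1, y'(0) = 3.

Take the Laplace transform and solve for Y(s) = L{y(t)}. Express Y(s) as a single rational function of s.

Transform both sides with L{·}.
The derivative rules (L{y''} = s^2 Y - s·y(0) - y'(0) and L{y'} = sY - y(0), with y(0) = -1, y'(0) = 3) turn the left side into (s^2 - 4*s - 1)Y - (-s + 7).
The right side is L{exp(-3*t)} = 1/(s + 3).
So (s^2 - 4*s - 1)Y = 1/(s + 3) + (-s + 7).
Divide through and combine into a single rational function.

Y(s) = (-s^2 + 4*s + 22)/(s^3 - s^2 - 13*s - 3)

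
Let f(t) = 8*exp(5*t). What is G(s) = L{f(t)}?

G(s) = 8/(s - 5)

L{8} = 8/s.
By the first shifting theorem, multiplying by e^(5t) replaces s with s - 5.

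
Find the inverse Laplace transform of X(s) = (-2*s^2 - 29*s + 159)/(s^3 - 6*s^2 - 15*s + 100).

Factor the denominator: s^3 - 6*s^2 - 15*s + 100 = (s - 5)^2*(s + 4).
Partial fraction decomposition gives [-5/(s - 5)] + [-4/(s - 5)^2] + [3/(s + 4)].
Invert each term: -5/(s - 5) ↔ -5e^(5t); -4/(s - 5)^2 ↔ -4t·e^(5t); 3/(s + 4) ↔ 3e^(-4t).

-4*t*exp(5*t) - 5*exp(5*t) + 3*exp(-4*t)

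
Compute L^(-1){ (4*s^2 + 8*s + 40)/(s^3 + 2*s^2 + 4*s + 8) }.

5*sin(2*t) - cos(2*t) + 5*exp(-2*t)

Factor the denominator: s^3 + 2*s^2 + 4*s + 8 = (s + 2)*(s^2 + 4).
Partial fraction decomposition gives [5/(s + 2)] + [-s/(s^2 + 4)] + [10/(s^2 + 4)].
Invert each term: 5/(s + 2) ↔ 5e^(-2t); -1·s/(s^2 + 4) ↔ -cos(2t); 5·2/(s^2 + 4) ↔ 5sin(2t).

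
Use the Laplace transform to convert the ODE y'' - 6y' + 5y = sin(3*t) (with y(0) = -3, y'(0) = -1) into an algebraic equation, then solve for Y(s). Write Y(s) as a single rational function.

Transform both sides with L{·}.
The derivative rules (L{y''} = s^2 Y - s·y(0) - y'(0) and L{y'} = sY - y(0), with y(0) = -3, y'(0) = -1) turn the left side into (s^2 - 6*s + 5)Y - (-3*s + 17).
The right side is L{sin(3*t)} = 3/(s^2 + 9).
So (s^2 - 6*s + 5)Y = 3/(s^2 + 9) + (-3*s + 17).
Divide through and combine into a single rational function.

Y(s) = (-3*s^3 + 17*s^2 - 27*s + 156)/(s^4 - 6*s^3 + 14*s^2 - 54*s + 45)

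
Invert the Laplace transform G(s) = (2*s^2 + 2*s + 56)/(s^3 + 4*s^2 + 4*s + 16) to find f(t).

f(t) = 5*sin(2*t) - 2*cos(2*t) + 4*exp(-4*t)

Factor the denominator: s^3 + 4*s^2 + 4*s + 16 = (s + 4)*(s^2 + 4).
Partial fraction decomposition gives [4/(s + 4)] + [-2*s/(s^2 + 4)] + [10/(s^2 + 4)].
Invert each term: 4/(s + 4) ↔ 4e^(-4t); -2·s/(s^2 + 4) ↔ -2cos(2t); 5·2/(s^2 + 4) ↔ 5sin(2t).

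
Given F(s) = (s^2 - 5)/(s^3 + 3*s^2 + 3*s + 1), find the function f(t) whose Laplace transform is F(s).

f(t) = -2*t^2*exp(-t) - 2*t*exp(-t) + exp(-t)

Factor the denominator: s^3 + 3*s^2 + 3*s + 1 = (s + 1)^3.
Partial fraction decomposition gives [1/(s + 1)] + [-2/(s + 1)^2] + [-4/(s + 1)^3].
Invert each term: 1/(s + 1) ↔ e^(-t); -2/(s + 1)^2 ↔ -2t·e^(-t); -4/(s + 1)^3 ↔ (-2)t^2·e^(-t).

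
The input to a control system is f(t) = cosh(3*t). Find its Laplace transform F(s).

L{cosh(3t)} = s/(s^2 - 9).

F(s) = s/(s^2 - 9)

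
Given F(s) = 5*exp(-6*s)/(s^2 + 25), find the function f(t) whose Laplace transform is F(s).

f(t) = Heaviside(t - 6)*(sin(5*t - 30))

The factor e^(-6s) signals a time shift by c = 6 (second shifting theorem).
L{sin(5t)} = 5/(s^2 + 25), so L^-1{5/(s^2 + 25)} = sin(5*t).
Hence the inverse is u(t - 6) times that function evaluated at t - 6.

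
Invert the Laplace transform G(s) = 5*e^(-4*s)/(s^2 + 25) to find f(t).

f(t) = Heaviside(t - 4)*(sin(5*t - 20))

The factor e^(-4s) signals a time shift by c = 4 (second shifting theorem).
L{sin(5t)} = 5/(s^2 + 25), so L^-1{5/(s^2 + 25)} = sin(5*t).
Hence the inverse is u(t - 4) times that function evaluated at t - 4.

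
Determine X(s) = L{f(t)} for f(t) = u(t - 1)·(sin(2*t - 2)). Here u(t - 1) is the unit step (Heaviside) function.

By the second shifting theorem, L{u(t - c)·g(t - c)} = e^(-cs)·G(s) with c = 1 and G(s) = L{g(t)}.
L{sin(2t)} = 2/(s^2 + 4).

X(s) = 2*exp(-s)/(s^2 + 4)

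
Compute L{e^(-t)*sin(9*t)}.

L{sin(9t)} = 9/(s^2 + 81).
By the first shifting theorem, multiplying by e^(-t) replaces s with s + 1.

9/((s + 1)^2 + 81)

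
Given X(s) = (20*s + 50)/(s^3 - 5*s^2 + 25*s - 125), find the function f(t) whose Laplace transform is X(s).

Factor the denominator: s^3 - 5*s^2 + 25*s - 125 = (s - 5)*(s^2 + 25).
Partial fraction decomposition gives [3/(s - 5)] + [-3*s/(s^2 + 25)] + [5/(s^2 + 25)].
Invert each term: 3/(s - 5) ↔ 3e^(5t); -3·s/(s^2 + 25) ↔ -3cos(5t); 1·5/(s^2 + 25) ↔ sin(5t).

f(t) = 3*exp(5*t) + sin(5*t) - 3*cos(5*t)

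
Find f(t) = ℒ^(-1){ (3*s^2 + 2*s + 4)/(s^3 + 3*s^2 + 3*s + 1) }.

f(t) = 5*t^2*exp(-t)/2 - 4*t*exp(-t) + 3*exp(-t)

Factor the denominator: s^3 + 3*s^2 + 3*s + 1 = (s + 1)^3.
Partial fraction decomposition gives [3/(s + 1)] + [-4/(s + 1)^2] + [5/(s + 1)^3].
Invert each term: 3/(s + 1) ↔ 3e^(-t); -4/(s + 1)^2 ↔ -4t·e^(-t); 5/(s + 1)^3 ↔ (5/2)t^2·e^(-t).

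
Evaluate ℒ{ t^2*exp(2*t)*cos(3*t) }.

2*(s - 2)*(s^2 - 4*s - 23)/(s^2 - 4*s + 13)^3

L{cos(3t)} = s/(s^2 + 9).
Multiplying by e^(2t) shifts s → s - 2, so L{exp(2*t)*cos(3*t)} = (s - 2)/((s - 2)^2 + 9).
Then apply L{t^2·g(t)} = (-1)^2 d^2/ds^2[G(s)] with G(s) = (s - 2)/((s - 2)^2 + 9):
differentiating 2 times and applying the sign gives 2*(s - 2)*(s^2 - 4*s - 23)/(s^2 - 4*s + 13)^3.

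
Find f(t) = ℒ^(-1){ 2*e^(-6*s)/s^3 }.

f(t) = Heaviside(t - 6)*((t - 6)^2)

The factor e^(-6s) signals a time shift by c = 6 (second shifting theorem).
L{t^2} = 2!/s^3 = 2/s^3, so L^-1{2/s^3} = t^2.
Hence the inverse is u(t - 6) times that function evaluated at t - 6.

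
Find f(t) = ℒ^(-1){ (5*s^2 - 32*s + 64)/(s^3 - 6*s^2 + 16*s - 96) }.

f(t) = exp(6*t) - 2*sin(4*t) + 4*cos(4*t)

Factor the denominator: s^3 - 6*s^2 + 16*s - 96 = (s - 6)*(s^2 + 16).
Partial fraction decomposition gives [1/(s - 6)] + [4*s/(s^2 + 16)] + [-8/(s^2 + 16)].
Invert each term: 1/(s - 6) ↔ e^(6t); 4·s/(s^2 + 16) ↔ 4cos(4t); -2·4/(s^2 + 16) ↔ -2sin(4t).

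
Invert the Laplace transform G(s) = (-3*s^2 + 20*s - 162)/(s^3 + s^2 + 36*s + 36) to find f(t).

Factor the denominator: s^3 + s^2 + 36*s + 36 = (s + 1)*(s^2 + 36).
Partial fraction decomposition gives [-5/(s + 1)] + [2*s/(s^2 + 36)] + [18/(s^2 + 36)].
Invert each term: -5/(s + 1) ↔ -5e^(-t); 2·s/(s^2 + 36) ↔ 2cos(6t); 3·6/(s^2 + 36) ↔ 3sin(6t).

f(t) = 3*sin(6*t) + 2*cos(6*t) - 5*exp(-t)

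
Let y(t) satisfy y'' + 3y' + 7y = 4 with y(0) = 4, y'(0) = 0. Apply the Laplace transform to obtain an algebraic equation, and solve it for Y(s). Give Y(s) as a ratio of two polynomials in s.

Y(s) = (4*s^2 + 12*s + 4)/(s^3 + 3*s^2 + 7*s)

Transform both sides with L{·}.
Using L{y''} = s^2 Y - s·y(0) - y'(0) and L{y'} = sY - y(0), with y(0) = 4, y'(0) = 0, the left side becomes (s^2 + 3*s + 7)Y - (4*s + 12).
The right side is L{4} = 4/s.
So (s^2 + 3*s + 7)Y = 4/s + (4*s + 12).
Divide through and combine into a single rational function.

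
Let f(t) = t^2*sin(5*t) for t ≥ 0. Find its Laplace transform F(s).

F(s) = 10*(3*s^2 - 25)/(s^2 + 25)^3

L{sin(5t)} = 5/(s^2 + 25).
Then apply L{t^2·g(t)} = (-1)^2 d^2/ds^2[G(s)] with G(s) = 5/(s^2 + 25):
differentiating 2 times and applying the sign gives 10*(3*s^2 - 25)/(s^2 + 25)^3.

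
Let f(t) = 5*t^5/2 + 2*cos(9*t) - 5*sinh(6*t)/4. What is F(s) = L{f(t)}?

Apply the Laplace transform termwise.
(-5/4)·[L{sinh(6t)} = 6/(s^2 - 36)]; (5/2)·[L{t^5} = 5!/s^6 = 120/s^6]; (2)·[L{cos(9t)} = s/(s^2 + 81)].

F(s) = 2*s/(s^2 + 81) - 15/(2*(s^2 - 36)) + 300/s^6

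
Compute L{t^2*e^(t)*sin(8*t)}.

L{sin(8t)} = 8/(s^2 + 64).
Multiplying by e^(t) shifts s → s - 1, so L{e^(t)*sin(8*t)} = 8/((s - 1)^2 + 64).
Then apply L{t^2·g(t)} = (-1)^2 d^2/ds^2[G(s)] with G(s) = 8/((s - 1)^2 + 64):
differentiating 2 times and applying the sign gives 16*(3*s^2 - 6*s - 61)/(s^2 - 2*s + 65)^3.

16*(3*s^2 - 6*s - 61)/(s^2 - 2*s + 65)^3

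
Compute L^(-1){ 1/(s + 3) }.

exp(-3*t)

Since L{e^(-3t)} = 1/(s + 3), the inverse is e^(-3*t).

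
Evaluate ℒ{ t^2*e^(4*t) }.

2/(s - 4)^3

L{e^(4t)} = 1/(s - 4).
Then apply L{t^2·g(t)} = (-1)^2 d^2/ds^2[G(s)] with G(s) = 1/(s - 4):
differentiating 2 times and applying the sign gives 2/(s - 4)^3.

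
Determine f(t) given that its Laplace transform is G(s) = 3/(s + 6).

Since L{e^(-6t)} = 1/(s + 6), the inverse is e^(-6*t), scaled by 3.

f(t) = 3*exp(-6*t)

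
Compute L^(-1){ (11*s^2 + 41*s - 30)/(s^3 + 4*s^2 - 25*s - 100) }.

5*exp(5*t) + 2*exp(-4*t) + 4*exp(-5*t)

Factor the denominator: s^3 + 4*s^2 - 25*s - 100 = (s - 5)*(s + 4)*(s + 5).
Partial fraction decomposition gives [5/(s - 5)] + [2/(s + 4)] + [4/(s + 5)].
Invert each term: 5/(s - 5) ↔ 5e^(5t); 2/(s + 4) ↔ 2e^(-4t); 4/(s + 5) ↔ 4e^(-5t).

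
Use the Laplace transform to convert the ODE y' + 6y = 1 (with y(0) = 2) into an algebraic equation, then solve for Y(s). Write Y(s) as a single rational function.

Apply the Laplace transform to the equation.
The derivative rules (L{y'} = sY - y(0) = sY - 2) turn the left side into (s + 6)Y - (2).
The right side is L{1} = 1/s.
So (s + 6)Y = 1/s + (2).
Divide through and combine into a single rational function.

Y(s) = (2*s + 1)/(s^2 + 6*s)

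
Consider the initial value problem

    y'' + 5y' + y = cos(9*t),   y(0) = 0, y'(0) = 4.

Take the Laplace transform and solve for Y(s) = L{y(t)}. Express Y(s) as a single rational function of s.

Y(s) = (4*s^2 + s + 324)/(s^4 + 5*s^3 + 82*s^2 + 405*s + 81)

Take the Laplace transform of both sides.
Using L{y''} = s^2 Y - s·y(0) - y'(0) and L{y'} = sY - y(0), with y(0) = 0, y'(0) = 4, the left side becomes (s^2 + 5*s + 1)Y - (4).
The right side is L{cos(9*t)} = s/(s^2 + 81).
So (s^2 + 5*s + 1)Y = s/(s^2 + 81) + (4).
Divide through and combine into a single rational function.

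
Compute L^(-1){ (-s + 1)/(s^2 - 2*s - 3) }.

-exp(t)*cosh(2*t)

Rewrite the denominator: s^2 - 2*s - 3 = (s - 1)^2 - 4.
The form in (s - 1) signals a first-shifting-theorem factor e^(t).
Since L{cosh(2t)} = s/(s^2 - 4), the inverse is e^(t)*cosh(2*t), scaled by -1.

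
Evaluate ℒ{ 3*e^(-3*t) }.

3/(s + 3)

L{3} = 3/s.
By the first shifting theorem, multiplying by e^(-3t) replaces s with s + 3.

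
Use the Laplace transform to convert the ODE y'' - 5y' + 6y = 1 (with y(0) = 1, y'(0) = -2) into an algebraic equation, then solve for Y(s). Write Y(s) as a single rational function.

Take the Laplace transform of both sides.
Using L{y''} = s^2 Y - s·y(0) - y'(0) and L{y'} = sY - y(0), with y(0) = 1, y'(0) = -2, the left side becomes (s^2 - 5*s + 6)Y - (s - 7).
The right side is L{1} = 1/s.
So (s^2 - 5*s + 6)Y = 1/s + (s - 7).
Solve for Y(s) and write it as one ratio of polynomials.

Y(s) = (s^2 - 7*s + 1)/(s^3 - 5*s^2 + 6*s)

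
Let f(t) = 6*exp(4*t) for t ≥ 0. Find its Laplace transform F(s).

L{6} = 6/s.
By the first shifting theorem, multiplying by e^(4t) replaces s with s - 4.

F(s) = 6/(s - 4)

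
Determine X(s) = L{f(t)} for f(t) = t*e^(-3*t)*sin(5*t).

L{sin(5t)} = 5/(s^2 + 25).
Multiplying by e^(-3t) shifts s → s + 3, so L{e^(-3*t)*sin(5*t)} = 5/((s + 3)^2 + 25).
Then apply L{t·g(t)} = -d/ds[G(s)] with G(s) = 5/((s + 3)^2 + 25):
differentiating 1 time and applying the sign gives 10*(s + 3)/(s^2 + 6*s + 34)^2.

X(s) = 10*(s + 3)/(s^2 + 6*s + 34)^2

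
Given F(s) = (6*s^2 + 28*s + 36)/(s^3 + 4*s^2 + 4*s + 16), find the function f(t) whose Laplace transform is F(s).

Factor the denominator: s^3 + 4*s^2 + 4*s + 16 = (s + 4)*(s^2 + 4).
Partial fraction decomposition gives [1/(s + 4)] + [5*s/(s^2 + 4)] + [8/(s^2 + 4)].
Invert each term: 1/(s + 4) ↔ e^(-4t); 5·s/(s^2 + 4) ↔ 5cos(2t); 4·2/(s^2 + 4) ↔ 4sin(2t).

f(t) = 4*sin(2*t) + 5*cos(2*t) + exp(-4*t)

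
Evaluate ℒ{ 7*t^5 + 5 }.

The transform is linear, so treat each term independently.
(7)·[L{t^5} = 5!/s^6 = 120/s^6]; L{5} = 5/s.

5/s + 840/s^6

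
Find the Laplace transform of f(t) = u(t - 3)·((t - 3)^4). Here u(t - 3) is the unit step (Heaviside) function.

By the second shifting theorem, L{u(t - c)·g(t - c)} = e^(-cs)·G(s) with c = 3 and G(s) = L{g(t)}.
L{t^4} = 4!/s^5 = 24/s^5.

24*exp(-3*s)/s^5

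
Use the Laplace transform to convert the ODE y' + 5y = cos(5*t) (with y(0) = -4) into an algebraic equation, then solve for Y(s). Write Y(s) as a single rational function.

Y(s) = (-4*s^2 + s - 100)/(s^3 + 5*s^2 + 25*s + 125)

Take the Laplace transform of both sides.
Using L{y'} = sY - y(0) = sY - (-4), the left side becomes (s + 5)Y - (-4).
The right side is L{cos(5*t)} = s/(s^2 + 25).
So (s + 5)Y = s/(s^2 + 25) + (-4).
Solve for Y(s) and write it as one ratio of polynomials.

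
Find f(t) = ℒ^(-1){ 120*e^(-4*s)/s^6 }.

f(t) = Heaviside(t - 4)*((t - 4)^5)

The factor e^(-4s) signals a time shift by c = 4 (second shifting theorem).
L{t^5} = 5!/s^6 = 120/s^6, so L^-1{120/s^6} = t^5.
Hence the inverse is u(t - 4) times that function evaluated at t - 4.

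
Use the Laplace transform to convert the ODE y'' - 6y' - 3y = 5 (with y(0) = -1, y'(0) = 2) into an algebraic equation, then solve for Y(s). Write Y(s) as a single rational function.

Take the Laplace transform of both sides.
The derivative rules (L{y''} = s^2 Y - s·y(0) - y'(0) and L{y'} = sY - y(0), with y(0) = -1, y'(0) = 2) turn the left side into (s^2 - 6*s - 3)Y - (-s + 8).
The right side is L{5} = 5/s.
So (s^2 - 6*s - 3)Y = 5/s + (-s + 8).
Isolate Y and clear denominators.

Y(s) = (-s^2 + 8*s + 5)/(s^3 - 6*s^2 - 3*s)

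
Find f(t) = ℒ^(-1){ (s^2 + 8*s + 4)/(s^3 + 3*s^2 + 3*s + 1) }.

f(t) = -3*t^2*exp(-t)/2 + 6*t*exp(-t) + exp(-t)

Factor the denominator: s^3 + 3*s^2 + 3*s + 1 = (s + 1)^3.
Partial fraction decomposition gives [1/(s + 1)] + [6/(s + 1)^2] + [-3/(s + 1)^3].
Invert each term: 1/(s + 1) ↔ e^(-t); 6/(s + 1)^2 ↔ 6t·e^(-t); -3/(s + 1)^3 ↔ (-3/2)t^2·e^(-t).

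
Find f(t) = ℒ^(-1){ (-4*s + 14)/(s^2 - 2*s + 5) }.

f(t) = 5*exp(t)*sin(2*t) - 4*exp(t)*cos(2*t)

Complete the square in the denominator: s^2 - 2*s + 5 = (s - 1)^2 + 2^2.
Split the numerator to match: -4*s + 14 = -4·(s - 1) + 5·2.
Invert each term: -4·(s - 1)/((s - 1)^2 + 4) ↔ -4e^(t)cos(2t); 5·2/((s - 1)^2 + 4) ↔ 5e^(t)sin(2t).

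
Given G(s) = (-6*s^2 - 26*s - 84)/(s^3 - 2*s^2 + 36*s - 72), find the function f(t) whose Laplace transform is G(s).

Factor the denominator: s^3 - 2*s^2 + 36*s - 72 = (s - 2)*(s^2 + 36).
Partial fraction decomposition gives [-4/(s - 2)] + [-2*s/(s^2 + 36)] + [-30/(s^2 + 36)].
Invert each term: -4/(s - 2) ↔ -4e^(2t); -2·s/(s^2 + 36) ↔ -2cos(6t); -5·6/(s^2 + 36) ↔ -5sin(6t).

f(t) = -4*exp(2*t) - 5*sin(6*t) - 2*cos(6*t)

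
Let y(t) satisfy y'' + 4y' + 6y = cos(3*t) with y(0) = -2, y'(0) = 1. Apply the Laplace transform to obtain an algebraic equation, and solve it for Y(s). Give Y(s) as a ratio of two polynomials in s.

Laplace-transform each side.
With L{y''} = s^2 Y - s·y(0) - y'(0) and L{y'} = sY - y(0), with y(0) = -2, y'(0) = 1: the LHS transforms to (s^2 + 4*s + 6)Y - (-2*s - 7).
The right side is L{cos(3*t)} = s/(s^2 + 9).
So (s^2 + 4*s + 6)Y = s/(s^2 + 9) + (-2*s - 7).
Solve for Y(s) and write it as one ratio of polynomials.

Y(s) = (-2*s^3 - 7*s^2 - 17*s - 63)/(s^4 + 4*s^3 + 15*s^2 + 36*s + 54)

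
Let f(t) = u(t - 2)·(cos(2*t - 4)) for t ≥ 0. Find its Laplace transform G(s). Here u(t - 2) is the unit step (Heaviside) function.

G(s) = s*exp(-2*s)/(s^2 + 4)

By the second shifting theorem, L{u(t - c)·g(t - c)} = e^(-cs)·H(s) with c = 2 and H(s) = L{g(t)}.
L{cos(2t)} = s/(s^2 + 4).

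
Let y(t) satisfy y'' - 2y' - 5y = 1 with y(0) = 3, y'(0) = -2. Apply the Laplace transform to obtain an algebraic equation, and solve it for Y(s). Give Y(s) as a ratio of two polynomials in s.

Transform both sides with L{·}.
With L{y''} = s^2 Y - s·y(0) - y'(0) and L{y'} = sY - y(0), with y(0) = 3, y'(0) = -2: the LHS transforms to (s^2 - 2*s - 5)Y - (3*s - 8).
The right side is L{1} = 1/s.
So (s^2 - 2*s - 5)Y = 1/s + (3*s - 8).
Isolate Y and clear denominators.

Y(s) = (3*s^2 - 8*s + 1)/(s^3 - 2*s^2 - 5*s)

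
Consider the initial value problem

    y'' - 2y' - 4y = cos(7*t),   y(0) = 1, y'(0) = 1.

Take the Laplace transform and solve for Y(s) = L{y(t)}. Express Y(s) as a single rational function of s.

Y(s) = (s^3 - s^2 + 50*s - 49)/(s^4 - 2*s^3 + 45*s^2 - 98*s - 196)

Take the Laplace transform of both sides.
Using L{y''} = s^2 Y - s·y(0) - y'(0) and L{y'} = sY - y(0), with y(0) = 1, y'(0) = 1, the left side becomes (s^2 - 2*s - 4)Y - (s - 1).
The right side is L{cos(7*t)} = s/(s^2 + 49).
So (s^2 - 2*s - 4)Y = s/(s^2 + 49) + (s - 1).
Isolate Y and clear denominators.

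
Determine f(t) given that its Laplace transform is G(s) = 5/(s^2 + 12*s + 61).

f(t) = exp(-6*t)*sin(5*t)

Rewrite the denominator: s^2 + 12*s + 61 = (s + 6)^2 + 25.
The form in (s + 6) signals a first-shifting-theorem factor e^(-6t).
Since L{sin(5t)} = 5/(s^2 + 25), the inverse is exp(-6*t)*sin(5*t).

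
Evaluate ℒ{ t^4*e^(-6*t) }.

L{t^4} = 4!/s^5 = 24/s^5.
By the first shifting theorem, multiplying by e^(-6t) replaces s with s + 6.

24/(s + 6)^5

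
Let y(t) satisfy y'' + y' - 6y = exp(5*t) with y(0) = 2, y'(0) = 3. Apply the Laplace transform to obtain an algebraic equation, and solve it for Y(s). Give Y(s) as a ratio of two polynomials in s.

Y(s) = (2*s^2 - 5*s - 24)/(s^3 - 4*s^2 - 11*s + 30)

Take the Laplace transform of both sides.
The derivative rules (L{y''} = s^2 Y - s·y(0) - y'(0) and L{y'} = sY - y(0), with y(0) = 2, y'(0) = 3) turn the left side into (s^2 + s - 6)Y - (2*s + 5).
The right side is L{exp(5*t)} = 1/(s - 5).
So (s^2 + s - 6)Y = 1/(s - 5) + (2*s + 5).
Isolate Y and clear denominators.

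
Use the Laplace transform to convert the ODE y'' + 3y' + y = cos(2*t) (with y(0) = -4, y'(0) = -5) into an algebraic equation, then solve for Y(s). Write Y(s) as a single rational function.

Apply the Laplace transform to the equation.
The derivative rules (L{y''} = s^2 Y - s·y(0) - y'(0) and L{y'} = sY - y(0), with y(0) = -4, y'(0) = -5) turn the left side into (s^2 + 3*s + 1)Y - (-4*s - 17).
The right side is L{cos(2*t)} = s/(s^2 + 4).
So (s^2 + 3*s + 1)Y = s/(s^2 + 4) + (-4*s - 17).
Isolate Y and clear denominators.

Y(s) = (-4*s^3 - 17*s^2 - 15*s - 68)/(s^4 + 3*s^3 + 5*s^2 + 12*s + 4)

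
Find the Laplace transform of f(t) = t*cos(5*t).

(s - 5)*(s + 5)/(s^2 + 25)^2

L{cos(5t)} = s/(s^2 + 25).
Then apply L{t·g(t)} = -d/ds[G(s)] with G(s) = s/(s^2 + 25):
differentiating 1 time and applying the sign gives (s - 5)*(s + 5)/(s^2 + 25)^2.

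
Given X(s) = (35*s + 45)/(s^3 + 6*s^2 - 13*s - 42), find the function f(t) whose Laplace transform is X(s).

f(t) = 3*exp(3*t) + exp(-2*t) - 4*exp(-7*t)

Factor the denominator: s^3 + 6*s^2 - 13*s - 42 = (s - 3)*(s + 2)*(s + 7).
Partial fraction decomposition gives [3/(s - 3)] + [1/(s + 2)] + [-4/(s + 7)].
Invert each term: 3/(s - 3) ↔ 3e^(3t); 1/(s + 2) ↔ e^(-2t); -4/(s + 7) ↔ -4e^(-7t).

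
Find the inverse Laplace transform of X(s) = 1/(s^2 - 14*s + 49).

t*exp(7*t)

Rewrite the denominator: s^2 - 14*s + 49 = (s - 7)^2.
The form in (s - 7) signals a first-shifting-theorem factor e^(7t).
Since L{t} = 1!/s^2 = 1/s^2, the inverse is t*e^(7*t).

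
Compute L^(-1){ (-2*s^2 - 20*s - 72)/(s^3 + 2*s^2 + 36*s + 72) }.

-3*sin(6*t) - cos(6*t) - exp(-2*t)

Factor the denominator: s^3 + 2*s^2 + 36*s + 72 = (s + 2)*(s^2 + 36).
Partial fraction decomposition gives [-1/(s + 2)] + [-s/(s^2 + 36)] + [-18/(s^2 + 36)].
Invert each term: -1/(s + 2) ↔ -e^(-2t); -1·s/(s^2 + 36) ↔ -cos(6t); -3·6/(s^2 + 36) ↔ -3sin(6t).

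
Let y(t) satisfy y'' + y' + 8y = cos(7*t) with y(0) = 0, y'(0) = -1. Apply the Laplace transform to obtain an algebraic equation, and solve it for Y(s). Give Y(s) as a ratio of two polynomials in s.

Laplace-transform each side.
Using L{y''} = s^2 Y - s·y(0) - y'(0) and L{y'} = sY - y(0), with y(0) = 0, y'(0) = -1, the left side becomes (s^2 + s + 8)Y - (-1).
The right side is L{cos(7*t)} = s/(s^2 + 49).
So (s^2 + s + 8)Y = s/(s^2 + 49) + (-1).
Divide through and combine into a single rational function.

Y(s) = (-s^2 + s - 49)/(s^4 + s^3 + 57*s^2 + 49*s + 392)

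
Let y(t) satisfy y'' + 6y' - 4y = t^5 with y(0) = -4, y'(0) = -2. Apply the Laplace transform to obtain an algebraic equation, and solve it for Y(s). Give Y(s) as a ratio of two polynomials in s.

Apply the Laplace transform to the equation.
The derivative rules (L{y''} = s^2 Y - s·y(0) - y'(0) and L{y'} = sY - y(0), with y(0) = -4, y'(0) = -2) turn the left side into (s^2 + 6*s - 4)Y - (-4*s - 26).
The right side is L{t^5} = 120/s^6.
So (s^2 + 6*s - 4)Y = 120/s^6 + (-4*s - 26).
Isolate Y and clear denominators.

Y(s) = (-4*s^7 - 26*s^6 + 120)/(s^8 + 6*s^7 - 4*s^6)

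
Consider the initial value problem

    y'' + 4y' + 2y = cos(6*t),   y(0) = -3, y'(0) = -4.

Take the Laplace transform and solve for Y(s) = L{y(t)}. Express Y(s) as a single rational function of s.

Take the Laplace transform of both sides.
Using L{y''} = s^2 Y - s·y(0) - y'(0) and L{y'} = sY - y(0), with y(0) = -3, y'(0) = -4, the left side becomes (s^2 + 4*s + 2)Y - (-3*s - 16).
The right side is L{cos(6*t)} = s/(s^2 + 36).
So (s^2 + 4*s + 2)Y = s/(s^2 + 36) + (-3*s - 16).
Divide through and combine into a single rational function.

Y(s) = (-3*s^3 - 16*s^2 - 107*s - 576)/(s^4 + 4*s^3 + 38*s^2 + 144*s + 72)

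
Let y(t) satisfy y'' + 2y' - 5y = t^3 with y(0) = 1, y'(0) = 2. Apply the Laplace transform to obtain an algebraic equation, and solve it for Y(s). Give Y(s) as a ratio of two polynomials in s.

Take the Laplace transform of both sides.
Using L{y''} = s^2 Y - s·y(0) - y'(0) and L{y'} = sY - y(0), with y(0) = 1, y'(0) = 2, the left side becomes (s^2 + 2*s - 5)Y - (s + 4).
The right side is L{t^3} = 6/s^4.
So (s^2 + 2*s - 5)Y = 6/s^4 + (s + 4).
Divide through and combine into a single rational function.

Y(s) = (s^5 + 4*s^4 + 6)/(s^6 + 2*s^5 - 5*s^4)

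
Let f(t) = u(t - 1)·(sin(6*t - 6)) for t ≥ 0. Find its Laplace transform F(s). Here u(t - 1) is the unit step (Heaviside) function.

By the second shifting theorem, L{u(t - c)·g(t - c)} = e^(-cs)·G(s) with c = 1 and G(s) = L{g(t)}.
L{sin(6t)} = 6/(s^2 + 36).

F(s) = 6*exp(-s)/(s^2 + 36)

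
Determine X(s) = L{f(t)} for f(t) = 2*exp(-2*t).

X(s) = 2/(s + 2)

L{2} = 2/s.
By the first shifting theorem, multiplying by e^(-2t) replaces s with s + 2.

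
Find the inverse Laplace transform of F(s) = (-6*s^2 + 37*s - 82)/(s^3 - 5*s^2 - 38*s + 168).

Factor the denominator: s^3 - 5*s^2 - 38*s + 168 = (s - 7)*(s - 4)*(s + 6).
Partial fraction decomposition gives [-3/(s - 7)] + [-4/(s + 6)] + [1/(s - 4)].
Invert each term: -3/(s - 7) ↔ -3e^(7t); -4/(s + 6) ↔ -4e^(-6t); 1/(s - 4) ↔ e^(4t).

-3*exp(7*t) + exp(4*t) - 4*exp(-6*t)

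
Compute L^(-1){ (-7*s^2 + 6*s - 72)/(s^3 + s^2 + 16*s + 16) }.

Factor the denominator: s^3 + s^2 + 16*s + 16 = (s + 1)*(s^2 + 16).
Partial fraction decomposition gives [-5/(s + 1)] + [-2*s/(s^2 + 16)] + [8/(s^2 + 16)].
Invert each term: -5/(s + 1) ↔ -5e^(-t); -2·s/(s^2 + 16) ↔ -2cos(4t); 2·4/(s^2 + 16) ↔ 2sin(4t).

2*sin(4*t) - 2*cos(4*t) - 5*exp(-t)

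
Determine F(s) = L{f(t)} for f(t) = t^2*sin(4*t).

F(s) = 8*(3*s^2 - 16)/(s^2 + 16)^3

L{sin(4t)} = 4/(s^2 + 16).
Then apply L{t^2·g(t)} = (-1)^2 d^2/ds^2[G(s)] with G(s) = 4/(s^2 + 16):
differentiating 2 times and applying the sign gives 8*(3*s^2 - 16)/(s^2 + 16)^3.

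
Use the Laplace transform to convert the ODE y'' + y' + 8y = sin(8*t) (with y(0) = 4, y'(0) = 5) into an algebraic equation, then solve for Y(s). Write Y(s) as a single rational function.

Laplace-transform each side.
With L{y''} = s^2 Y - s·y(0) - y'(0) and L{y'} = sY - y(0), with y(0) = 4, y'(0) = 5: the LHS transforms to (s^2 + s + 8)Y - (4*s + 9).
The right side is L{sin(8*t)} = 8/(s^2 + 64).
So (s^2 + s + 8)Y = 8/(s^2 + 64) + (4*s + 9).
Isolate Y and clear denominators.

Y(s) = (4*s^3 + 9*s^2 + 256*s + 584)/(s^4 + s^3 + 72*s^2 + 64*s + 512)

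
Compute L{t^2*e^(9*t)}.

2/(s - 9)^3

L{e^(9t)} = 1/(s - 9).
Then apply L{t^2·g(t)} = (-1)^2 d^2/ds^2[G(s)] with G(s) = 1/(s - 9):
differentiating 2 times and applying the sign gives 2/(s - 9)^3.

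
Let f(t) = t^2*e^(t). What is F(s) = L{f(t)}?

F(s) = 2/(s - 1)^3

L{e^(t)} = 1/(s - 1).
Then apply L{t^2·g(t)} = (-1)^2 d^2/ds^2[G(s)] with G(s) = 1/(s - 1):
differentiating 2 times and applying the sign gives 2/(s - 1)^3.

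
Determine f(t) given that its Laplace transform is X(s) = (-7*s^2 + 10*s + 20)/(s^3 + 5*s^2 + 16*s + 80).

f(t) = 5*sin(4*t) - 2*cos(4*t) - 5*exp(-5*t)

Factor the denominator: s^3 + 5*s^2 + 16*s + 80 = (s + 5)*(s^2 + 16).
Partial fraction decomposition gives [-5/(s + 5)] + [-2*s/(s^2 + 16)] + [20/(s^2 + 16)].
Invert each term: -5/(s + 5) ↔ -5e^(-5t); -2·s/(s^2 + 16) ↔ -2cos(4t); 5·4/(s^2 + 16) ↔ 5sin(4t).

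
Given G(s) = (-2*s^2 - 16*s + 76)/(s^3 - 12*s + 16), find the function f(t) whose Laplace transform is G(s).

Factor the denominator: s^3 - 12*s + 16 = (s - 2)^2*(s + 4).
Partial fraction decomposition gives [-5/(s - 2)] + [6/(s - 2)^2] + [3/(s + 4)].
Invert each term: -5/(s - 2) ↔ -5e^(2t); 6/(s - 2)^2 ↔ 6t·e^(2t); 3/(s + 4) ↔ 3e^(-4t).

f(t) = 6*t*exp(2*t) - 5*exp(2*t) + 3*exp(-4*t)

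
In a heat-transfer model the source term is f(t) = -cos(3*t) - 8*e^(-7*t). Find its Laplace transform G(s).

By linearity of the Laplace transform, transform each term separately.
(-8)·[L{e^(-7t)} = 1/(s + 7)]; (-1)·[L{cos(3t)} = s/(s^2 + 9)].

G(s) = -s/(s^2 + 9) - 8/(s + 7)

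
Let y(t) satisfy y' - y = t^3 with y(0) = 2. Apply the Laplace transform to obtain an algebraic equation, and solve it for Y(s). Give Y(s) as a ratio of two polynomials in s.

Apply the Laplace transform to the equation.
The derivative rules (L{y'} = sY - y(0) = sY - 2) turn the left side into (s - 1)Y - (2).
The right side is L{t^3} = 6/s^4.
So (s - 1)Y = 6/s^4 + (2).
Isolate Y and clear denominators.

Y(s) = (2*s^4 + 6)/(s^5 - s^4)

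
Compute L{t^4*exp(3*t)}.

24/(s - 3)^5

L{t^4} = 4!/s^5 = 24/s^5.
By the first shifting theorem, multiplying by e^(3t) replaces s with s - 3.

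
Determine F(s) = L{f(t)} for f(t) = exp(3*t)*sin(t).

F(s) = 1/((s - 3)^2 + 1)

L{sin(t)} = 1/(s^2 + 1).
By the first shifting theorem, multiplying by e^(3t) replaces s with s - 3.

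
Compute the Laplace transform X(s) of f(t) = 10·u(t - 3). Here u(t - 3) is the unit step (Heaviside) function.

X(s) = 10*exp(-3*s)/s

By the second shifting theorem, L{u(t - c)·g(t - c)} = e^(-cs)·G(s) with c = 3 and G(s) = L{g(t)}.
L{10} = 10/s.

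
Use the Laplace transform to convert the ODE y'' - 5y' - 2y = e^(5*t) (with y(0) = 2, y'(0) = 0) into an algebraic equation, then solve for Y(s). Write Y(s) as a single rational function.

Apply the Laplace transform to the equation.
The derivative rules (L{y''} = s^2 Y - s·y(0) - y'(0) and L{y'} = sY - y(0), with y(0) = 2, y'(0) = 0) turn the left side into (s^2 - 5*s - 2)Y - (2*s - 10).
The right side is L{e^(5*t)} = 1/(s - 5).
So (s^2 - 5*s - 2)Y = 1/(s - 5) + (2*s - 10).
Divide through and combine into a single rational function.

Y(s) = (2*s^2 - 20*s + 51)/(s^3 - 10*s^2 + 23*s + 10)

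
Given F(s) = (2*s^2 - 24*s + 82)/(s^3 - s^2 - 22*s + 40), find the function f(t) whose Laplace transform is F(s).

Factor the denominator: s^3 - s^2 - 22*s + 40 = (s - 4)*(s - 2)*(s + 5).
Partial fraction decomposition gives [4/(s + 5)] + [-3/(s - 2)] + [1/(s - 4)].
Invert each term: 4/(s + 5) ↔ 4e^(-5t); -3/(s - 2) ↔ -3e^(2t); 1/(s - 4) ↔ e^(4t).

f(t) = exp(4*t) - 3*exp(2*t) + 4*exp(-5*t)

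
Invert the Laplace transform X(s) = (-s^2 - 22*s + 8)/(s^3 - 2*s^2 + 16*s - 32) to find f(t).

Factor the denominator: s^3 - 2*s^2 + 16*s - 32 = (s - 2)*(s^2 + 16).
Partial fraction decomposition gives [-2/(s - 2)] + [s/(s^2 + 16)] + [-20/(s^2 + 16)].
Invert each term: -2/(s - 2) ↔ -2e^(2t); 1·s/(s^2 + 16) ↔ cos(4t); -5·4/(s^2 + 16) ↔ -5sin(4t).

f(t) = -2*exp(2*t) - 5*sin(4*t) + cos(4*t)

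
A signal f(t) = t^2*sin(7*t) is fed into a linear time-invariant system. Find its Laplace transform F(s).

L{sin(7t)} = 7/(s^2 + 49).
Then apply L{t^2·g(t)} = (-1)^2 d^2/ds^2[G(s)] with G(s) = 7/(s^2 + 49):
differentiating 2 times and applying the sign gives 14*(3*s^2 - 49)/(s^2 + 49)^3.

F(s) = 14*(3*s^2 - 49)/(s^2 + 49)^3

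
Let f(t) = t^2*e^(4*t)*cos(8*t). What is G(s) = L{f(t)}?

L{cos(8t)} = s/(s^2 + 64).
Multiplying by e^(4t) shifts s → s - 4, so L{e^(4*t)*cos(8*t)} = (s - 4)/((s - 4)^2 + 64).
Then apply L{t^2·g(t)} = (-1)^2 d^2/ds^2[H(s)] with H(s) = (s - 4)/((s - 4)^2 + 64):
differentiating 2 times and applying the sign gives 2*(s - 4)*(s^2 - 8*s - 176)/(s^2 - 8*s + 80)^3.

G(s) = 2*(s - 4)*(s^2 - 8*s - 176)/(s^2 - 8*s + 80)^3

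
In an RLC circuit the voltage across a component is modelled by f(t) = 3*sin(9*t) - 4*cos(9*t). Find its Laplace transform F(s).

F(s) = -4*s/(s^2 + 81) + 27/(s^2 + 81)

Apply the Laplace transform termwise.
(-4)·[L{cos(9t)} = s/(s^2 + 81)]; (3)·[L{sin(9t)} = 9/(s^2 + 81)].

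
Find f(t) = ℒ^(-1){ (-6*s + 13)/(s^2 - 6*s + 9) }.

f(t) = -5*t*exp(3*t) - 6*exp(3*t)

Factor the denominator: s^2 - 6*s + 9 = (s - 3)^2.
Partial fraction decomposition gives [-6/(s - 3)] + [-5/(s - 3)^2].
Invert each term: -6/(s - 3) ↔ -6e^(3t); -5/(s - 3)^2 ↔ -5t·e^(3t).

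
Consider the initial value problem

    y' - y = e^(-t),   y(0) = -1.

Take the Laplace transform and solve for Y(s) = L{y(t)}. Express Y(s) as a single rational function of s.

Take the Laplace transform of both sides.
Using L{y'} = sY - y(0) = sY - (-1), the left side becomes (s - 1)Y - (-1).
The right side is L{e^(-t)} = 1/(s + 1).
So (s - 1)Y = 1/(s + 1) + (-1).
Divide through and combine into a single rational function.

Y(s) = -s/(s^2 - 1)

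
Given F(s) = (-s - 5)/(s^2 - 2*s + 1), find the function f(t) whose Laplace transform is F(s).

f(t) = -6*t*exp(t) - exp(t)

Factor the denominator: s^2 - 2*s + 1 = (s - 1)^2.
Partial fraction decomposition gives [-1/(s - 1)] + [-6/(s - 1)^2].
Invert each term: -1/(s - 1) ↔ -e^(t); -6/(s - 1)^2 ↔ -6t·e^(t).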